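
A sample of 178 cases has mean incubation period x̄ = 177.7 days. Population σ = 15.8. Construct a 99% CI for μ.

CI = x̄ ± z*(σ/√n) = 177.7 ± 2.576(15.8/√178) = 177.7 ± 3.05 = (174.65, 180.75)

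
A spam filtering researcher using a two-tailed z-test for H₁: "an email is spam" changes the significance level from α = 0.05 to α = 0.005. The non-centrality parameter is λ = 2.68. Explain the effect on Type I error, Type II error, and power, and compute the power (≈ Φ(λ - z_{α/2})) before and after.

Decreasing α from 0.05 to 0.005:
• Type I error rate decreases (α is the Type I rate by definition).
• Critical value moves from z_{α/2} = 1.96 to 2.807, so power = Φ(λ - z_{α/2}) goes from Φ(2.68 - 1.96) = 0.764 to Φ(2.68 - 2.807) = 0.449.
• Type II error rate β = 1 - power therefore increases (0.236 → 0.551).
Appropriate when false positives are costly — here, a legitimate email is sent to the spam folder and the user misses it.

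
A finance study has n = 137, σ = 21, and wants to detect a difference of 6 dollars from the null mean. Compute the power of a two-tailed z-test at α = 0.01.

SE = σ/√n = 21/√137 = 1.794. Non-centrality λ = d/SE = 6/1.794 = 3.344. Power ≈ Φ(λ - z_{α/2}) = Φ(3.344 - 2.576) = Φ(0.768) = 0.779.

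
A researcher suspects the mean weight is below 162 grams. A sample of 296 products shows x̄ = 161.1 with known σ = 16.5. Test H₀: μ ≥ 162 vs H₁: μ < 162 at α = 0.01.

z = -0.938. Critical value: -2.33. Fail to reject H₀.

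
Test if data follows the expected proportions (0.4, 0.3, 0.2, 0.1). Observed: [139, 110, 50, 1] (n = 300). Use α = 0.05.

Expected: [120.0, 90.0, 60.0, 30.0]. χ² = 37.153. df = 3, critical = 7.815. Reject H₀.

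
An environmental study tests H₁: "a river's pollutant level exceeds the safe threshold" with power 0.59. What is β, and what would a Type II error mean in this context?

β = 1 - power = 1 - 0.59 = 0.41. A Type II error is failing to reject H₀ when H₀ is false (false negative) — here, failing to conclude that a river's pollutant level exceeds the safe threshold when in fact it is true. Consequence: allowing unsafe pollution to continue.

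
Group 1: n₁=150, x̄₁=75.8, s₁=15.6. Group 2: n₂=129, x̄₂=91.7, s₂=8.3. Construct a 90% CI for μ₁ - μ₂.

Difference = -15.9. SE = √(15.6²/150 + 8.3²/129) = 1.468. CI = (-18.32, -13.48)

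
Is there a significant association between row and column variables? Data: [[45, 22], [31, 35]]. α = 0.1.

χ² = 5.537. df = 1, critical = 2.706. Reject H₀. Variables are dependent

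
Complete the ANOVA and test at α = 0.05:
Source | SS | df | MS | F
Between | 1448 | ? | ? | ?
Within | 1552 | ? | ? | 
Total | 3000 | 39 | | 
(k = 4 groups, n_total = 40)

df_between = 3, df_within = 36. MS_between = 482.67, MS_within = 43.11. F = 11.196, F_crit ≈ 2.866. Reject H₀.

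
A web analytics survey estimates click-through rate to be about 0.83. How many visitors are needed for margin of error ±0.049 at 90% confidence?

n = z²p(1-p)/E² = 1.645²×0.83×0.17/0.049² = 159.03 → n = 160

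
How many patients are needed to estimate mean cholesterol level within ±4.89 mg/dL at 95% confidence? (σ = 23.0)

n = (z*σ/E)² = (1.96×23.0/4.89)² = 85.0 → n = 85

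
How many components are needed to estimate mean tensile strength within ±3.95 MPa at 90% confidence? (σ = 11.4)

n = (z*σ/E)² = (1.645×11.4/3.95)² = 22.5 → n = 23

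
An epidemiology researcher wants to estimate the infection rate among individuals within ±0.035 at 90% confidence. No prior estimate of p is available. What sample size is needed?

Conservative approach: use p = 0.5 (maximizes p(1-p) = 0.25). n = z²(0.25)/E² = 1.645²×0.25/0.035² = 552.2 → n = 553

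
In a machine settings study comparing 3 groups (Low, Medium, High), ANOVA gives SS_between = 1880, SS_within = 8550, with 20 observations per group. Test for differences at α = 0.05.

df_between = 2, df_within = 57. F = MS_between/MS_within = 940.0/150.0 = 6.267. F_crit ≈ 3.159. Reject H₀. At least one mean differs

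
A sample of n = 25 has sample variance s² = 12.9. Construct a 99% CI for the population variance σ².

df = 24. χ²_{0.005} = 45.559, χ²_{0.995} = 9.886. CI for σ² = ((n-1)s²/χ²_{α/2}, (n-1)s²/χ²_{1-α/2}) = (24·12.9/45.559, 24·12.9/9.886) = (6.8, 31.32)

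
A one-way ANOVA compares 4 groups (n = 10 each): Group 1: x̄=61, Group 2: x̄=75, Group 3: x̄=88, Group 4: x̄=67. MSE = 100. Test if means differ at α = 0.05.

Grand mean = 72.75. SS_between = 4087.5, MS_between = 1362.5. F = 13.625, F_crit ≈ 2.866. Reject H₀.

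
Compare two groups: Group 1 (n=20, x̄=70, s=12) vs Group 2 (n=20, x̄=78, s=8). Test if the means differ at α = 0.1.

Pooled sp = 10.2. t = -2.481, df = 38. Critical t = ±1.686. Reject H₀.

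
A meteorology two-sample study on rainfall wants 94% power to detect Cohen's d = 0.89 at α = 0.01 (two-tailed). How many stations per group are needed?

z_{α/2} = 2.576, z_β = Φ⁻¹(0.94) = 1.555. For large effect (d = 0.89): n per group = 2(z_{α/2} + z_β)²/d² = 2(2.576 + 1.555)²/0.89² = 43.1 → 44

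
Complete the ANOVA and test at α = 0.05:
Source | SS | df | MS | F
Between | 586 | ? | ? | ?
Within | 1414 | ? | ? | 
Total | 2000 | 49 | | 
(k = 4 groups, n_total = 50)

df_between = 3, df_within = 46. MS_between = 195.33, MS_within = 30.74. F = 6.355, F_crit ≈ 2.807. Reject H₀.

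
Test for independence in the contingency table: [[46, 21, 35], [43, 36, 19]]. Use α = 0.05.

χ² = 8.713. df = 2, critical = 5.991. Reject H₀. Variables are dependent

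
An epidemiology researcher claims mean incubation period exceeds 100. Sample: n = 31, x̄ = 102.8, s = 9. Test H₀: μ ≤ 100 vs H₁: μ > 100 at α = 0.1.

t = (102.8 - 100)/(9/√31) = 1.732, df = 30. Critical t = 1.31. Reject H₀.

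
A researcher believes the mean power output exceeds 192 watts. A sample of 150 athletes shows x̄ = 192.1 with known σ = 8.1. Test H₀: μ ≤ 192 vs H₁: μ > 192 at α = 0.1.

z = 0.151. Critical value: 1.28. Fail to reject H₀.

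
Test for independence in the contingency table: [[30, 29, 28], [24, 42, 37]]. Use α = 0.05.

χ² = 2.967. df = 2, critical = 5.991. Fail to reject H₀. No evidence of dependence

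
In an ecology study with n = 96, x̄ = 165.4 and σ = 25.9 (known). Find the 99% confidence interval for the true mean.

CI = x̄ ± z*(σ/√n) = 165.4 ± 2.576(25.9/√96) = 165.4 ± 6.81 = (158.59, 172.21)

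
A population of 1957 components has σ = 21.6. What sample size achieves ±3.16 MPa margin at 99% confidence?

Without FPC: n₀ = (2.576×21.6/3.16)² = 310.045. With FPC: n = n₀N/(n₀+N-1) = 267.8 → n = 268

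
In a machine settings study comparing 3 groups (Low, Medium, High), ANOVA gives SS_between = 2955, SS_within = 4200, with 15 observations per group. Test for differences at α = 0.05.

df_between = 2, df_within = 42. F = MS_between/MS_within = 1477.5/100.0 = 14.775. F_crit ≈ 3.22. Reject H₀. At least one mean differs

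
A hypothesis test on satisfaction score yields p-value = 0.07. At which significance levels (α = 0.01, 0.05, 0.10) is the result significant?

p = 0.07. Significant at: α = 0.1.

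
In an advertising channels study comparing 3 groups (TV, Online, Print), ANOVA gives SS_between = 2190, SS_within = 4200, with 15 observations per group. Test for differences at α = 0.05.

df_between = 2, df_within = 42. F = MS_between/MS_within = 1095.0/100.0 = 10.95. F_crit ≈ 3.22. Reject H₀. At least one mean differs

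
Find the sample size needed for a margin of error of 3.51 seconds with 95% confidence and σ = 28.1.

n = (z*σ/E)² = (1.96×28.1/3.51)² = 246.2 → n = 247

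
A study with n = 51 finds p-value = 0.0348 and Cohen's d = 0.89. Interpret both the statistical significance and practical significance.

Statistically significant (p = 0.0348 < 0.05). Cohen's d = 0.89 indicates a large effect size. Both statistical and practical significance should be considered.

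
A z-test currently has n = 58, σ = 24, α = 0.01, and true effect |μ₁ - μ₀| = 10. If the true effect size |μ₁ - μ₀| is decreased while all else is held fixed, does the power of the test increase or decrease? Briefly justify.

Power decreases: a smaller true effect decreases the non-centrality λ = |μ₁ - μ₀|/(σ/√n).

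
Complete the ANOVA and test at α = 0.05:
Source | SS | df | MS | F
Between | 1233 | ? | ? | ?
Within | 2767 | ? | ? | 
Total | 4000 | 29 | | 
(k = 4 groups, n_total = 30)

df_between = 3, df_within = 26. MS_between = 411.0, MS_within = 106.42. F = 3.862, F_crit ≈ 2.975. Reject H₀.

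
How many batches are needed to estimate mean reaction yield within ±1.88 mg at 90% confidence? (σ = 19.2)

n = (z*σ/E)² = (1.645×19.2/1.88)² = 282.2 → n = 283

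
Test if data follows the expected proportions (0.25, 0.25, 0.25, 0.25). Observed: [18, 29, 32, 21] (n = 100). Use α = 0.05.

Expected: [25.0, 25.0, 25.0, 25.0]. χ² = 5.2. df = 3, critical = 7.815. Fail to reject H₀.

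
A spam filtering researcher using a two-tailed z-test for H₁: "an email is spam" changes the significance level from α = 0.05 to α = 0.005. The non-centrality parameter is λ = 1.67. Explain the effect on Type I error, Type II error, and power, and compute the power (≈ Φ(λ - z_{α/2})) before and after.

Decreasing α from 0.05 to 0.005:
• Type I error rate decreases (α is the Type I rate by definition).
• Critical value moves from z_{α/2} = 1.96 to 2.807, so power = Φ(λ - z_{α/2}) goes from Φ(1.67 - 1.96) = 0.386 to Φ(1.67 - 2.807) = 0.128.
• Type II error rate β = 1 - power therefore increases (0.614 → 0.872).
Appropriate when false positives are costly — here, a legitimate email is sent to the spam folder and the user misses it.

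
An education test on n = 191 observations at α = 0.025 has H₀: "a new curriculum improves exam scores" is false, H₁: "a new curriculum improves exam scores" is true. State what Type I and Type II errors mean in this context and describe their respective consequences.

Type I (false positive): concluding that a new curriculum improves exam scores when it is not — adopting a curriculum that gives no real benefit — disruption for nothing. Type II (false negative): failing to conclude that a new curriculum improves exam scores when it is — keeping the old curriculum when the new one would have helped students. Which is costlier depends on domain priorities and is a judgement call rather than a statistical fact.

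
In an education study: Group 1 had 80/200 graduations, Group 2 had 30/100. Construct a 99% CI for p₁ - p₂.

p̂₁ = 0.4, p̂₂ = 0.3. Difference = 0.1. CI = (-0.048, 0.248)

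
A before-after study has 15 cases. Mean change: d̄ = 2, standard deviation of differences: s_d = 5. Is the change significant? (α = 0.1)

t = d̄/(s_d/√n) = 2/(5/√15) = 1.549. df = 14, critical t = ±1.761. Fail to reject H₀.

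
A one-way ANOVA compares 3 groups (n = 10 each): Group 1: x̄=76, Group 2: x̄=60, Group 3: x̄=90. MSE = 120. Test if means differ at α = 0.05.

Grand mean = 75.33. SS_between = 4506.67, MS_between = 2253.33. F = 18.778, F_crit ≈ 3.354. Reject H₀.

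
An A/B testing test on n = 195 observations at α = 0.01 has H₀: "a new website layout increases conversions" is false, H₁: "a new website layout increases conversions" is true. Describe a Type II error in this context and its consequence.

Type II error: failing to reject H₀ when it is false — concluding that a new website layout increases conversions is not supported when in fact it is. Consequence: discarding a layout that would have improved conversions — lost revenue.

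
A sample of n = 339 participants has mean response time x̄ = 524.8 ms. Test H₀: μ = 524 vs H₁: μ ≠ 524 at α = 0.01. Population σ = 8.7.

z = (x̄ - μ₀)/(σ/√n) = (524.8 - 524)/(8.7/√339) = 1.693. Critical value: ±2.576. Since |1.693| ≤ 2.576, Fail to reject H₀.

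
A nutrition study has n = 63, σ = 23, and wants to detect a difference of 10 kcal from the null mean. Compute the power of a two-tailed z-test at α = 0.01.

SE = σ/√n = 23/√63 = 2.898. Non-centrality λ = d/SE = 10/2.898 = 3.451. Power ≈ Φ(λ - z_{α/2}) = Φ(3.451 - 2.576) = Φ(0.875) = 0.809.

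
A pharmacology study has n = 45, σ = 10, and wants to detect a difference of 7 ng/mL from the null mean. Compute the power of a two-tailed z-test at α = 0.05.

SE = σ/√n = 10/√45 = 1.491. Non-centrality λ = d/SE = 7/1.491 = 4.696. Power ≈ Φ(λ - z_{α/2}) = Φ(4.696 - 1.96) = Φ(2.736) = 0.997.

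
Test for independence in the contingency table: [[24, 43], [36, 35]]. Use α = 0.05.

χ² = 3.107. df = 1, critical = 3.841. Fail to reject H₀. No evidence of dependence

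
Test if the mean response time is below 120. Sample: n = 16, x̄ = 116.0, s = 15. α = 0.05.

t = (116.0 - 120)/(15/√16) = -1.067, df = 15. Critical t = -1.753. Fail to reject H₀.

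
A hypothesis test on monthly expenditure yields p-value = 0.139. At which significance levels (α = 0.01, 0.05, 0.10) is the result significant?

p = 0.139. Not significant at any of the given levels.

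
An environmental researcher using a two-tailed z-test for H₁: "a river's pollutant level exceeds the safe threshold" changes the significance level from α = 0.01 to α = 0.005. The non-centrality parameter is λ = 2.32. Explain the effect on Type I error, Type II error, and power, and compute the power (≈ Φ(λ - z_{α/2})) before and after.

Decreasing α from 0.01 to 0.005:
• Type I error rate decreases (α is the Type I rate by definition).
• Critical value moves from z_{α/2} = 2.576 to 2.807, so power = Φ(λ - z_{α/2}) goes from Φ(2.32 - 2.576) = 0.399 to Φ(2.32 - 2.807) = 0.313.
• Type II error rate β = 1 - power therefore increases (0.601 → 0.687).
Appropriate when false positives are costly — here, shutting down a compliant factory unnecessarily.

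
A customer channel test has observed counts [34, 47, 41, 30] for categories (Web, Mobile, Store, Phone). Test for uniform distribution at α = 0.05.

Expected = 38 each. χ² = Σ(O-E)²/E = 4.474. df = 3, critical value = 7.815. Fail to reject H₀.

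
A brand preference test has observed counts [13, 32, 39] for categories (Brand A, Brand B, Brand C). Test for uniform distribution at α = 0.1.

Expected = 28 each. χ² = Σ(O-E)²/E = 12.929. df = 2, critical value = 4.605. Reject H₀.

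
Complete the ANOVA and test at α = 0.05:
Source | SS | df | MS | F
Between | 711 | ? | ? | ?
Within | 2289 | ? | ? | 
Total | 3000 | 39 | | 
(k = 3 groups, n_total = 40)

df_between = 2, df_within = 37. MS_between = 355.5, MS_within = 61.86. F = 5.746, F_crit ≈ 3.252. Reject H₀.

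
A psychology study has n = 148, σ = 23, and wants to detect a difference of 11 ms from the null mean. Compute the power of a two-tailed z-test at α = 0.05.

SE = σ/√n = 23/√148 = 1.891. Non-centrality λ = d/SE = 11/1.891 = 5.818. Power ≈ Φ(λ - z_{α/2}) = Φ(5.818 - 1.96) = Φ(3.858) = 1.0.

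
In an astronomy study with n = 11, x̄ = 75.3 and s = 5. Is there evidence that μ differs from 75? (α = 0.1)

t = (x̄ - μ₀)/(s/√n) = (75.3 - 75)/(5/√11) = 0.199. df = 10, critical t = ±1.812. Fail to reject H₀.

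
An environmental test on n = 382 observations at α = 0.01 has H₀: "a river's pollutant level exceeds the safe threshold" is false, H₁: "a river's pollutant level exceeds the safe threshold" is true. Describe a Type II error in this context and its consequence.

Type II error: failing to reject H₀ when it is false — concluding that a river's pollutant level exceeds the safe threshold is not supported when in fact it is. Consequence: allowing unsafe pollution to continue.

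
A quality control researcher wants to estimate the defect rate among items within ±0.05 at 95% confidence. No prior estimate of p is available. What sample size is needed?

Conservative approach: use p = 0.5 (maximizes p(1-p) = 0.25). n = z²(0.25)/E² = 1.96²×0.25/0.05² = 384.2 → n = 385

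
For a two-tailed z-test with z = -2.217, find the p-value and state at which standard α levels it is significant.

p = 2·P(Z > |-2.217|) = 2·(1 - Φ(2.217)) ≈ 0.0266. Significant at α = 0.1; Significant at α = 0.05.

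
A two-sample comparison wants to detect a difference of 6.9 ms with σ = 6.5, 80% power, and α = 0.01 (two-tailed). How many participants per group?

n per group = 2(z_α/2 + z_β)²σ²/d² = 2×(2.576 + 0.84)²×6.5²/6.9² = 20.7 → n = 21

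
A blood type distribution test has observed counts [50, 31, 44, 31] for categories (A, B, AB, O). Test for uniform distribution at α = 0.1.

Expected = 39 each. χ² = Σ(O-E)²/E = 7.026. df = 3, critical value = 6.251. Reject H₀.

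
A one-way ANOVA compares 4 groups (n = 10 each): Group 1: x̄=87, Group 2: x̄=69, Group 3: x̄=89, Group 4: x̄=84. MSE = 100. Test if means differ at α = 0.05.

Grand mean = 82.25. SS_between = 2467.5, MS_between = 822.5. F = 8.225, F_crit ≈ 2.866. Reject H₀.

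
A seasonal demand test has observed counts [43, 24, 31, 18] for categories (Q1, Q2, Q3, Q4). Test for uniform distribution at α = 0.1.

Expected = 29 each. χ² = Σ(O-E)²/E = 11.931. df = 3, critical value = 6.251. Reject H₀.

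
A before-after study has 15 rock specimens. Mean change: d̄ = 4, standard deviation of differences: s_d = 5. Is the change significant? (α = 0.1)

t = d̄/(s_d/√n) = 4/(5/√15) = 3.098. df = 14, critical t = ±1.761. Reject H₀.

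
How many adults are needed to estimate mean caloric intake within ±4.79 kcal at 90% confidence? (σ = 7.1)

n = (z*σ/E)² = (1.645×7.1/4.79)² = 5.9 → n = 6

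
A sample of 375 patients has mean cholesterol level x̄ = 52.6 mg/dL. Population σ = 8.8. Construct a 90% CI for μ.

CI = x̄ ± z*(σ/√n) = 52.6 ± 1.645(8.8/√375) = 52.6 ± 0.75 = (51.85, 53.35)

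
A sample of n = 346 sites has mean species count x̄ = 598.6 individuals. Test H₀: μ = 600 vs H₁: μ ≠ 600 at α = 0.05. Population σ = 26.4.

z = (x̄ - μ₀)/(σ/√n) = (598.6 - 600)/(26.4/√346) = -0.986. Critical value: ±1.96. Since |-0.986| ≤ 1.96, Fail to reject H₀.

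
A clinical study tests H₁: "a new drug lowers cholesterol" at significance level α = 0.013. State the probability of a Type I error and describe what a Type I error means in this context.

P(Type I error) = α = 0.013. A Type I error is rejecting H₀ when H₀ is actually true (false positive) — here, concluding that a new drug lowers cholesterol when in fact this is not the case. Consequence: approving an ineffective drug — patients take a useless medication and may skip effective alternatives.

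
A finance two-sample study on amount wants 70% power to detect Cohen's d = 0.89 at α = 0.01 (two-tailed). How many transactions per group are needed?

z_{α/2} = 2.576, z_β = Φ⁻¹(0.7) = 0.524. For large effect (d = 0.89): n per group = 2(z_{α/2} + z_β)²/d² = 2(2.576 + 0.524)²/0.89² = 24.3 → 25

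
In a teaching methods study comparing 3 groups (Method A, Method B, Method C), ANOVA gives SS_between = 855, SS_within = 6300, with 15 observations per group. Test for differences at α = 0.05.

df_between = 2, df_within = 42. F = MS_between/MS_within = 427.5/150.0 = 2.85. F_crit ≈ 3.22. Fail to reject H₀.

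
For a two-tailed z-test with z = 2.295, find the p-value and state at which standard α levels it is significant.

p = 2·P(Z > |2.295|) = 2·(1 - Φ(2.295)) ≈ 0.0217. Significant at α = 0.1; Significant at α = 0.05.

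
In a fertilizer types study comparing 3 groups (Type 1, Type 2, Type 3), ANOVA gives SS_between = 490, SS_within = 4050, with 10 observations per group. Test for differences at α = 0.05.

df_between = 2, df_within = 27. F = MS_between/MS_within = 245.0/150.0 = 1.633. F_crit ≈ 3.354. Fail to reject H₀.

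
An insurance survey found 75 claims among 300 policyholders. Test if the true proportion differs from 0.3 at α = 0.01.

p̂ = 0.25, p₀ = 0.3. z = (p̂ - p₀)/√(p₀(1-p₀)/n) = -1.89. Critical: ±2.576. Fail to reject H₀.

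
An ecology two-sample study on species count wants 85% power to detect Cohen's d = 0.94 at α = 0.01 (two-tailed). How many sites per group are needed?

z_{α/2} = 2.576, z_β = Φ⁻¹(0.85) = 1.036. For large effect (d = 0.94): n per group = 2(z_{α/2} + z_β)²/d² = 2(2.576 + 1.036)²/0.94² = 29.5 → 30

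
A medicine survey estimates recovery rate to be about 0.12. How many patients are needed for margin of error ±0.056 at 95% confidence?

n = z²p(1-p)/E² = 1.96²×0.12×0.88/0.056² = 129.4 → n = 130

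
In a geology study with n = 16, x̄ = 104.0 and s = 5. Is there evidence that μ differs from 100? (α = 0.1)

t = (x̄ - μ₀)/(s/√n) = (104.0 - 100)/(5/√16) = 3.2. df = 15, critical t = ±1.753. Reject H₀.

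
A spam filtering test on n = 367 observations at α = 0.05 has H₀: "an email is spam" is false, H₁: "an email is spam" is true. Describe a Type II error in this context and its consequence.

Type II error: failing to reject H₀ when it is false — concluding that an email is spam is not supported when in fact it is. Consequence: a spam email lands in the inbox.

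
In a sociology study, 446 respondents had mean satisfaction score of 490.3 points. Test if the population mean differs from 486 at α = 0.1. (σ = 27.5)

z = (x̄ - μ₀)/(σ/√n) = (490.3 - 486)/(27.5/√446) = 3.302. Critical value: ±1.645. Since |3.302| > 1.645, Reject H₀.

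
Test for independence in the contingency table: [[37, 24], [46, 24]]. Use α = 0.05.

χ² = 0.359. df = 1, critical = 3.841. Fail to reject H₀. No evidence of dependence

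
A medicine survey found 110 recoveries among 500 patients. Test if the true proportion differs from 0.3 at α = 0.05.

p̂ = 0.22, p₀ = 0.3. z = (p̂ - p₀)/√(p₀(1-p₀)/n) = -3.904. Critical: ±1.96. Reject H₀.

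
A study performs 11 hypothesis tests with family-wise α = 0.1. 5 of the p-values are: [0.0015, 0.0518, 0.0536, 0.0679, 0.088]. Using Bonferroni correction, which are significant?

Bonferroni α = 0.1/11 = 0.00909. Significant p-values: [0.0015]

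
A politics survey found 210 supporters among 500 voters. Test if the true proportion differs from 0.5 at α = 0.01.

p̂ = 0.42, p₀ = 0.5. z = (p̂ - p₀)/√(p₀(1-p₀)/n) = -3.578. Critical: ±2.576. Reject H₀.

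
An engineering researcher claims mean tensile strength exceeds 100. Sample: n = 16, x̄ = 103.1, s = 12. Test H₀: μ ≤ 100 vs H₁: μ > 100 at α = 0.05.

t = (103.1 - 100)/(12/√16) = 1.033, df = 15. Critical t = 1.753. Fail to reject H₀.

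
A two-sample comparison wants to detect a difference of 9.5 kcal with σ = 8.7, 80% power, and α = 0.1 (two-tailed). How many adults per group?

n per group = 2(z_α/2 + z_β)²σ²/d² = 2×(1.645 + 0.84)²×8.7²/9.5² = 10.4 → n = 11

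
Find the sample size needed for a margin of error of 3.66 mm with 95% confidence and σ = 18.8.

n = (z*σ/E)² = (1.96×18.8/3.66)² = 101.4 → n = 102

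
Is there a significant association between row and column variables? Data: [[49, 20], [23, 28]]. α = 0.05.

χ² = 8.207. df = 1, critical = 3.841. Reject H₀. Variables are dependent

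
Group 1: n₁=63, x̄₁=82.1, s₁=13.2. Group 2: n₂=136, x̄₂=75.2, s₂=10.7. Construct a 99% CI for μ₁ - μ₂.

Difference = 6.9. SE = √(13.2²/63 + 10.7²/136) = 1.899. CI = (2.01, 11.79)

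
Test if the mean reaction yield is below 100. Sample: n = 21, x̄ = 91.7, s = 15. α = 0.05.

t = (91.7 - 100)/(15/√21) = -2.536, df = 20. Critical t = -1.725. Reject H₀.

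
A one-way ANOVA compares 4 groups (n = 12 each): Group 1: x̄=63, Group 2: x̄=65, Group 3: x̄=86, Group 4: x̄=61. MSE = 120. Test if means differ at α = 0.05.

Grand mean = 68.75. SS_between = 4857.0, MS_between = 1619.0. F = 13.492, F_crit ≈ 2.816. Reject H₀.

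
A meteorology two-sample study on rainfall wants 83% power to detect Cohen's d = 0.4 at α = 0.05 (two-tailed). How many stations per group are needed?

z_{α/2} = 1.96, z_β = Φ⁻¹(0.83) = 0.954. For small effect (d = 0.4): n per group = 2(z_{α/2} + z_β)²/d² = 2(1.96 + 0.954)²/0.4² = 106.1 → 107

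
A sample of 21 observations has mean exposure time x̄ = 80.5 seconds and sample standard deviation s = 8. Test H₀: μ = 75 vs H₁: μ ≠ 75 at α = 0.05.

t = (x̄ - μ₀)/(s/√n) = (80.5 - 75)/(8/√21) = 3.151. df = 20, critical t = ±2.086. Reject H₀.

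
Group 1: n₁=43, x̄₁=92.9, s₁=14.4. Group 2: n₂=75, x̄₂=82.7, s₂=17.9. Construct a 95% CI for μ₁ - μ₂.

Difference = 10.2. SE = √(14.4²/43 + 17.9²/75) = 3.016. CI = (4.29, 16.11)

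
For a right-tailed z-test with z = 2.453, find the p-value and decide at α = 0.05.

p = P(Z > 2.453) = 1 - Φ(2.453) ≈ 0.0071. Since p < 0.05, reject H₀ (significant) at α = 0.05.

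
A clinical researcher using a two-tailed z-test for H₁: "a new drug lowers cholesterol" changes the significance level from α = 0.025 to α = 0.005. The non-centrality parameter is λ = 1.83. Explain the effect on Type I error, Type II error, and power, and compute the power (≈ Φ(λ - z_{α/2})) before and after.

Decreasing α from 0.025 to 0.005:
• Type I error rate decreases (α is the Type I rate by definition).
• Critical value moves from z_{α/2} = 2.241 to 2.807, so power = Φ(λ - z_{α/2}) goes from Φ(1.83 - 2.241) = 0.341 to Φ(1.83 - 2.807) = 0.164.
• Type II error rate β = 1 - power therefore increases (0.659 → 0.836).
Appropriate when false positives are costly — here, approving an ineffective drug — patients take a useless medication and may skip effective alternatives.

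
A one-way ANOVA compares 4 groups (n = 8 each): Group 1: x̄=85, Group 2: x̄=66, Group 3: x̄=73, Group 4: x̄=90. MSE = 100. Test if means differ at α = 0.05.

Grand mean = 78.5. SS_between = 2888.0, MS_between = 962.67. F = 9.627, F_crit ≈ 2.947. Reject H₀.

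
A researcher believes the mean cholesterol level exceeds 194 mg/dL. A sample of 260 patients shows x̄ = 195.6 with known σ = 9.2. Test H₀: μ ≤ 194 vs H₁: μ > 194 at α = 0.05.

z = 2.804. Critical value: 1.645. Reject H₀.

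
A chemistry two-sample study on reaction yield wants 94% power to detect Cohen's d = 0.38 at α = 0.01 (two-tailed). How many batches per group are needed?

z_{α/2} = 2.576, z_β = Φ⁻¹(0.94) = 1.555. For small effect (d = 0.38): n per group = 2(z_{α/2} + z_β)²/d² = 2(2.576 + 1.555)²/0.38² = 236.4 → 237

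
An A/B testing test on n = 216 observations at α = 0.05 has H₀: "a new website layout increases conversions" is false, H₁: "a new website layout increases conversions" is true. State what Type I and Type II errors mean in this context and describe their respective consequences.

Type I (false positive): concluding that a new website layout increases conversions when it is not — rolling out a layout that doesn't actually help — wasted engineering effort. Type II (false negative): failing to conclude that a new website layout increases conversions when it is — discarding a layout that would have improved conversions — lost revenue. Which is costlier depends on domain priorities and is a judgement call rather than a statistical fact.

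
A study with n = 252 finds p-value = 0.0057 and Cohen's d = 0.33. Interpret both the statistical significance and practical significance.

Statistically significant (p = 0.0057 < 0.05). Cohen's d = 0.33 indicates a small effect size. Both statistical and practical significance should be considered.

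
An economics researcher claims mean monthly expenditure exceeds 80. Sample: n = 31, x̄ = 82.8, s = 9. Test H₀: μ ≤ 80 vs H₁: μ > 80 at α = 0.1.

t = (82.8 - 80)/(9/√31) = 1.732, df = 30. Critical t = 1.31. Reject H₀.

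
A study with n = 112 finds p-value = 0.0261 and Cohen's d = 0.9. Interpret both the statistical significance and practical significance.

Statistically significant (p = 0.0261 < 0.05). Cohen's d = 0.9 indicates a large effect size. Both statistical and practical significance should be considered.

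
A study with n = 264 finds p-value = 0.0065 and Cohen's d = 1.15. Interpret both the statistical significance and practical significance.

Statistically significant (p = 0.0065 < 0.05). Cohen's d = 1.15 indicates a large effect size. Both statistical and practical significance should be considered.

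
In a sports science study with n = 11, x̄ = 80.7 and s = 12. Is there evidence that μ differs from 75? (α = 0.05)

t = (x̄ - μ₀)/(s/√n) = (80.7 - 75)/(12/√11) = 1.575. df = 10, critical t = ±2.228. Fail to reject H₀.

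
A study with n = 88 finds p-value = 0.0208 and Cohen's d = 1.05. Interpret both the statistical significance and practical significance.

Statistically significant (p = 0.0208 < 0.05). Cohen's d = 1.05 indicates a large effect size. Both statistical and practical significance should be considered.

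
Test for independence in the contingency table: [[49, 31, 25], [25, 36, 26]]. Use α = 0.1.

χ² = 6.547. df = 2, critical = 4.605. Reject H₀. Variables are dependent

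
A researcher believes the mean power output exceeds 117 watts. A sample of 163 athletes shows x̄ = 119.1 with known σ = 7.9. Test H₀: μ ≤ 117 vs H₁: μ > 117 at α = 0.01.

z = 3.394. Critical value: 2.33. Reject H₀.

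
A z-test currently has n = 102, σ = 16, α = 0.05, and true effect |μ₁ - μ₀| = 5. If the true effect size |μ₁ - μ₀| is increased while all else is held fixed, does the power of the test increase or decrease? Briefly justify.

Power increases: a larger true effect increases the non-centrality λ = |μ₁ - μ₀|/(σ/√n).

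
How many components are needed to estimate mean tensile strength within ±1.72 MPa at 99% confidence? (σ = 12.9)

n = (z*σ/E)² = (2.576×12.9/1.72)² = 373.3 → n = 374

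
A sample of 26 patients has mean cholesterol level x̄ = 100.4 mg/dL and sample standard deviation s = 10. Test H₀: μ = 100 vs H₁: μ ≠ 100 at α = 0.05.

t = (x̄ - μ₀)/(s/√n) = (100.4 - 100)/(10/√26) = 0.204. df = 25, critical t = ±2.06. Fail to reject H₀.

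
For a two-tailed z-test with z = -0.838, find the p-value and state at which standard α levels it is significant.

p = 2·P(Z > |-0.838|) = 2·(1 - Φ(0.838)) ≈ 0.402. Not significant at any standard level.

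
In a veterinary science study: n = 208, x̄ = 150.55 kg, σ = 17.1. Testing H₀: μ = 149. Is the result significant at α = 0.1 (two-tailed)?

z = (150.55 - 149)/(17.1/√208) = 1.307. Since |z| ≤ 1.645, not significant at α = 0.1.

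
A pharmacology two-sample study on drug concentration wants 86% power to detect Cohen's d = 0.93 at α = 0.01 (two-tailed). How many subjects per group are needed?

z_{α/2} = 2.576, z_β = Φ⁻¹(0.86) = 1.08. For large effect (d = 0.93): n per group = 2(z_{α/2} + z_β)²/d² = 2(2.576 + 1.08)²/0.93² = 30.9 → 31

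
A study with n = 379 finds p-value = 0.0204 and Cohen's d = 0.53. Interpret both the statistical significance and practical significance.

Statistically significant (p = 0.0204 < 0.05). Cohen's d = 0.53 indicates a medium effect size. Both statistical and practical significance should be considered.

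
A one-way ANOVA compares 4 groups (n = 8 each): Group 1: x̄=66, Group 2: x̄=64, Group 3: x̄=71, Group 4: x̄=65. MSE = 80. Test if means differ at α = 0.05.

Grand mean = 66.5. SS_between = 232.0, MS_between = 77.33. F = 0.967, F_crit ≈ 2.947. Fail to reject H₀.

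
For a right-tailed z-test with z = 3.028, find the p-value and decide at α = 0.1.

p = P(Z > 3.028) = 1 - Φ(3.028) ≈ 0.0012. Since p < 0.1, reject H₀ (significant) at α = 0.1.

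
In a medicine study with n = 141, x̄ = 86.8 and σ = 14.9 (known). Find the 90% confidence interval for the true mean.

CI = x̄ ± z*(σ/√n) = 86.8 ± 1.645(14.9/√141) = 86.8 ± 2.06 = (84.74, 88.86)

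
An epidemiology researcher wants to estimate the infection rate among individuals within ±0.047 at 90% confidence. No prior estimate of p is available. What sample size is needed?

Conservative approach: use p = 0.5 (maximizes p(1-p) = 0.25). n = z²(0.25)/E² = 1.645²×0.25/0.047² = 306.2 → n = 307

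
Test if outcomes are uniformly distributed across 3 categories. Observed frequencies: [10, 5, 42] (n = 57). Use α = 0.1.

Expected = 19 each. χ² = Σ(O-E)²/E = 42.421. df = 2, critical value = 4.605. Reject H₀.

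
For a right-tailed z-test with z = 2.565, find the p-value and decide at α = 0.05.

p = P(Z > 2.565) = 1 - Φ(2.565) ≈ 0.0052. Since p < 0.05, reject H₀ (significant) at α = 0.05.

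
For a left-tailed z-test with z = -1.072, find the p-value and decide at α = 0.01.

p = P(Z < -1.072) = Φ(-1.072) ≈ 0.1419. Since p ≥ 0.01, fail to reject H₀ (not significant) at α = 0.01.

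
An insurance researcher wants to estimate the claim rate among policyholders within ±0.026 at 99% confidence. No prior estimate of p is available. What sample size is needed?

Conservative approach: use p = 0.5 (maximizes p(1-p) = 0.25). n = z²(0.25)/E² = 2.576²×0.25/0.026² = 2454.1 → n = 2455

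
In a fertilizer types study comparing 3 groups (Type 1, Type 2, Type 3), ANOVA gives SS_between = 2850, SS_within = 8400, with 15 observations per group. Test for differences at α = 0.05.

df_between = 2, df_within = 42. F = MS_between/MS_within = 1425.0/200.0 = 7.125. F_crit ≈ 3.22. Reject H₀. At least one mean differs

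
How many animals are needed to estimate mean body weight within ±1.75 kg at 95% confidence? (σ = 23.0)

n = (z*σ/E)² = (1.96×23.0/1.75)² = 663.6 → n = 664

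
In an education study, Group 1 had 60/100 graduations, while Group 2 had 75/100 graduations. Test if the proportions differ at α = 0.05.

p̂₁ = 0.6, p̂₂ = 0.75, pooled p̂ = 0.675. z = -2.265. Critical: ±1.96. Reject H₀.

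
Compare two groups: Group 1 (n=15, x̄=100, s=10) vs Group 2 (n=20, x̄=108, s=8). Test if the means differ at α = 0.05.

Pooled sp = 8.9. t = -2.631, df = 33. Critical t = ±2.035. Reject H₀.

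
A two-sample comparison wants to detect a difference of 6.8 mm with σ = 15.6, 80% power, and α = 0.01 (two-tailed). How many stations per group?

n per group = 2(z_α/2 + z_β)²σ²/d² = 2×(2.576 + 0.84)²×15.6²/6.8² = 122.8 → n = 123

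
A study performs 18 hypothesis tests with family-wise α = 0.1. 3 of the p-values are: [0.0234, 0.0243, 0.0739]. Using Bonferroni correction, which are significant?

Bonferroni α = 0.1/18 = 0.00556. None of the given p-values are significant.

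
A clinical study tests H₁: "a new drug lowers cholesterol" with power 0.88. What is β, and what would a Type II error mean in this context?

β = 1 - power = 1 - 0.88 = 0.12. A Type II error is failing to reject H₀ when H₀ is false (false negative) — here, failing to conclude that a new drug lowers cholesterol when in fact it is true. Consequence: shelving an effective drug — patients miss out on a treatment that would have helped.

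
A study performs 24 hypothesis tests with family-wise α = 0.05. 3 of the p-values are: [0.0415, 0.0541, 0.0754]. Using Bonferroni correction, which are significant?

Bonferroni α = 0.05/24 = 0.00208. None of the given p-values are significant.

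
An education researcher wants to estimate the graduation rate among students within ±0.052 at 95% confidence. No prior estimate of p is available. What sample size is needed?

Conservative approach: use p = 0.5 (maximizes p(1-p) = 0.25). n = z²(0.25)/E² = 1.96²×0.25/0.052² = 355.2 → n = 356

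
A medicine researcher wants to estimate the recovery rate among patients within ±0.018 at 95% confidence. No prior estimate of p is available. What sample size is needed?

Conservative approach: use p = 0.5 (maximizes p(1-p) = 0.25). n = z²(0.25)/E² = 1.96²×0.25/0.018² = 2964.2 → n = 2965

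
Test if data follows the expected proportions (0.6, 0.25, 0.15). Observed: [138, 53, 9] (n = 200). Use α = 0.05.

Expected: [120.0, 50.0, 30.0]. χ² = 17.58. df = 2, critical = 5.991. Reject H₀.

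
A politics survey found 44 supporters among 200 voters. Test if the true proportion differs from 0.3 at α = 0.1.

p̂ = 0.22, p₀ = 0.3. z = (p̂ - p₀)/√(p₀(1-p₀)/n) = -2.469. Critical: ±1.645. Reject H₀.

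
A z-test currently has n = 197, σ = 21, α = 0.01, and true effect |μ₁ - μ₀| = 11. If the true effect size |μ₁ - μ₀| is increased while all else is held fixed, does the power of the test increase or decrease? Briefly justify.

Power increases: a larger true effect increases the non-centrality λ = |μ₁ - μ₀|/(σ/√n).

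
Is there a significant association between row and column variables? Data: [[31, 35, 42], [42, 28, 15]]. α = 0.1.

χ² = 12.664. df = 2, critical = 4.605. Reject H₀. Variables are dependent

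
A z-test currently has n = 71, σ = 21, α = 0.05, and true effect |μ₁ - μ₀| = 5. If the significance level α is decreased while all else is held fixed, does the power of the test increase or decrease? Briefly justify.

Power decreases: a smaller α raises the critical value, so less of the H₁ sampling distribution falls in the rejection region.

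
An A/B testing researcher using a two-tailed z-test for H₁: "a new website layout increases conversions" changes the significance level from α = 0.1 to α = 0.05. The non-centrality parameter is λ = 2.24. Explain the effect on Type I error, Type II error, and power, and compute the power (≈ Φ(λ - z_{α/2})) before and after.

Decreasing α from 0.1 to 0.05:
• Type I error rate decreases (α is the Type I rate by definition).
• Critical value moves from z_{α/2} = 1.645 to 1.96, so power = Φ(λ - z_{α/2}) goes from Φ(2.24 - 1.645) = 0.724 to Φ(2.24 - 1.96) = 0.61.
• Type II error rate β = 1 - power therefore increases (0.276 → 0.39).
Appropriate when false positives are costly — here, rolling out a layout that doesn't actually help — wasted engineering effort.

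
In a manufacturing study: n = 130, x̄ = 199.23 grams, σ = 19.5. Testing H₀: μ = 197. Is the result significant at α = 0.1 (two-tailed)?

z = (199.23 - 197)/(19.5/√130) = 1.304. Since |z| ≤ 1.645, not significant at α = 0.1.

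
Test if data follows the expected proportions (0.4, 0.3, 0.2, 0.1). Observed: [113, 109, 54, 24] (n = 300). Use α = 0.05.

Expected: [120.0, 90.0, 60.0, 30.0]. χ² = 6.219. df = 3, critical = 7.815. Fail to reject H₀.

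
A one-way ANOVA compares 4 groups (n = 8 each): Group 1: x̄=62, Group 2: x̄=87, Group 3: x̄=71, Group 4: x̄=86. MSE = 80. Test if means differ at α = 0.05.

Grand mean = 76.5. SS_between = 3528.0, MS_between = 1176.0. F = 14.7, F_crit ≈ 2.947. Reject H₀.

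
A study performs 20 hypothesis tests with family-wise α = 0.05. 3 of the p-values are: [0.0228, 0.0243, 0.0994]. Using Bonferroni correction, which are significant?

Bonferroni α = 0.05/20 = 0.0025. None of the given p-values are significant.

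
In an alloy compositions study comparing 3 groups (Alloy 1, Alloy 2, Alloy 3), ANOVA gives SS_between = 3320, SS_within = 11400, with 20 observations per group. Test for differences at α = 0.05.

df_between = 2, df_within = 57. F = MS_between/MS_within = 1660.0/200.0 = 8.3. F_crit ≈ 3.159. Reject H₀. At least one mean differs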